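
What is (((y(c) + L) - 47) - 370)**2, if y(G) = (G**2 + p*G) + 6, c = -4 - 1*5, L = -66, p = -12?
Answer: 82944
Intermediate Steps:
c = -9 (c = -4 - 5 = -9)
y(G) = 6 + G**2 - 12*G (y(G) = (G**2 - 12*G) + 6 = 6 + G**2 - 12*G)
(((y(c) + L) - 47) - 370)**2 = ((((6 + (-9)**2 - 12*(-9)) - 66) - 47) - 370)**2 = ((((6 + 81 + 108) - 66) - 47) - 370)**2 = (((195 - 66) - 47) - 370)**2 = ((129 - 47) - 370)**2 = (82 - 370)**2 = (-288)**2 = 82944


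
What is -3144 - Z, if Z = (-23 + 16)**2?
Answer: -3193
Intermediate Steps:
Z = 49 (Z = (-7)**2 = 49)
-3144 - Z = -3144 - 1*49 = -3144 - 49 = -3193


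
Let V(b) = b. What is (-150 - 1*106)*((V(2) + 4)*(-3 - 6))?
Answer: 13824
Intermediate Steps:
(-150 - 1*106)*((V(2) + 4)*(-3 - 6)) = (-150 - 1*106)*((2 + 4)*(-3 - 6)) = (-150 - 106)*(6*(-9)) = -256*(-54) = 13824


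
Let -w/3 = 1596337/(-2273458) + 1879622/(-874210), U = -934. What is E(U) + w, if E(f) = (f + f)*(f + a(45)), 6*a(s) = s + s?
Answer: 1705953769344092749/993739859090 ≈ 1.7167e+6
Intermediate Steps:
a(s) = s/3 (a(s) = (s + s)/6 = (2*s)/6 = s/3)
w = 8503163162469/993739859090 (w = -3*(1596337/(-2273458) + 1879622/(-874210)) = -3*(1596337*(-1/2273458) + 1879622*(-1/874210)) = -3*(-1596337/2273458 - 939811/437105) = -3*(-2834387720823/993739859090) = 8503163162469/993739859090 ≈ 8.5567)
E(f) = 2*f*(15 + f) (E(f) = (f + f)*(f + (⅓)*45) = (2*f)*(f + 15) = (2*f)*(15 + f) = 2*f*(15 + f))
E(U) + w = 2*(-934)*(15 - 934) + 8503163162469/993739859090 = 2*(-934)*(-919) + 8503163162469/993739859090 = 1716692 + 8503163162469/993739859090 = 1705953769344092749/993739859090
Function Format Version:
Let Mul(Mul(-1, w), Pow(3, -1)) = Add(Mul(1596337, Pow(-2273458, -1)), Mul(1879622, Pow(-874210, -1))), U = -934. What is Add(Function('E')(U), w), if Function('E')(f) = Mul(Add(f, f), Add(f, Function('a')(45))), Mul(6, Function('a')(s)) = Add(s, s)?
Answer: Rational(1705953769344092749, 993739859090) ≈ 1.7167e+6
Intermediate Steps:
Function('a')(s) = Mul(Rational(1, 3), s) (Function('a')(s) = Mul(Rational(1, 6), Add(s, s)) = Mul(Rational(1, 6), Mul(2, s)) = Mul(Rational(1, 3), s))
w = Rational(8503163162469, 993739859090) (w = Mul(-3, Add(Mul(1596337, Pow(-2273458, -1)), Mul(1879622, Pow(-874210, -1)))) = Mul(-3, Add(Mul(1596337, Rational(-1, 2273458)), Mul(1879622, Rational(-1, 874210)))) = Mul(-3, Add(Rational(-1596337, 2273458), Rational(-939811, 437105))) = Mul(-3, Rational(-2834387720823, 993739859090)) = Rational(8503163162469, 993739859090) ≈ 8.5567)
Function('E')(f) = Mul(2, f, Add(15, f)) (Function('E')(f) = Mul(Add(f, f), Add(f, Mul(Rational(1, 3), 45))) = Mul(Mul(2, f), Add(f, 15)) = Mul(Mul(2, f), Add(15, f)) = Mul(2, f, Add(15, f)))
Add(Function('E')(U), w) = Add(Mul(2, -934, Add(15, -934)), Rational(8503163162469, 993739859090)) = Add(Mul(2, -934, -919), Rational(8503163162469, 993739859090)) = Add(1716692, Rational(8503163162469, 993739859090)) = Rational(1705953769344092749, 993739859090)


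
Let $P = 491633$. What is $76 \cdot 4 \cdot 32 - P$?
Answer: $-481905$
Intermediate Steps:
$76 \cdot 4 \cdot 32 - P = 76 \cdot 4 \cdot 32 - 491633 = 304 \cdot 32 - 491633 = 9728 - 491633 = -481905$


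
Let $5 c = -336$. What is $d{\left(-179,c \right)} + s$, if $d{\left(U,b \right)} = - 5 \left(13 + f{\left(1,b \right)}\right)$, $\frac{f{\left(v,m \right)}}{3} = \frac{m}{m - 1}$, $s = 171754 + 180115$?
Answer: $\frac{119960124}{341} \approx 3.5179 \cdot 10^{5}$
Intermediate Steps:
$c = - \frac{336}{5}$ ($c = \frac{1}{5} \left(-336\right) = - \frac{336}{5} \approx -67.2$)
$s = 351869$
$f{\left(v,m \right)} = \frac{3 m}{-1 + m}$ ($f{\left(v,m \right)} = 3 \frac{m}{m - 1} = 3 \frac{m}{-1 + m} = \frac{3 m}{-1 + m}$)
$d{\left(U,b \right)} = -65 - \frac{15 b}{-1 + b}$ ($d{\left(U,b \right)} = - 5 \left(13 + \frac{3 b}{-1 + b}\right) = -65 - \frac{15 b}{-1 + b}$)
$d{\left(-179,c \right)} + s = \frac{5 \left(13 - - \frac{5376}{5}\right)}{-1 - \frac{336}{5}} + 351869 = \frac{5 \left(13 + \frac{5376}{5}\right)}{- \frac{341}{5}} + 351869 = 5 \left(- \frac{5}{341}\right) \frac{5441}{5} + 351869 = - \frac{27205}{341} + 351869 = \frac{119960124}{341}$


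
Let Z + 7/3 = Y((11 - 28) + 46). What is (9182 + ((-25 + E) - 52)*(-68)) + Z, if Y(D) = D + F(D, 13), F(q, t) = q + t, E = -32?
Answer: 49988/3 ≈ 16663.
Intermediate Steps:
Y(D) = 13 + 2*D (Y(D) = D + (D + 13) = D + (13 + D) = 13 + 2*D)
Z = 206/3 (Z = -7/3 + (13 + 2*((11 - 28) + 46)) = -7/3 + (13 + 2*(-17 + 46)) = -7/3 + (13 + 2*29) = -7/3 + (13 + 58) = -7/3 + 71 = 206/3 ≈ 68.667)
(9182 + ((-25 + E) - 52)*(-68)) + Z = (9182 + ((-25 - 32) - 52)*(-68)) + 206/3 = (9182 + (-57 - 52)*(-68)) + 206/3 = (9182 - 109*(-68)) + 206/3 = (9182 + 7412) + 206/3 = 16594 + 206/3 = 49988/3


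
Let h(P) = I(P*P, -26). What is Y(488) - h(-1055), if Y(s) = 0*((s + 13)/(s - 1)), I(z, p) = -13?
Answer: 13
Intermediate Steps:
Y(s) = 0 (Y(s) = 0*((13 + s)/(-1 + s)) = 0)
h(P) = -13
Y(488) - h(-1055) = 0 - 1*(-13) = 0 + 13 = 13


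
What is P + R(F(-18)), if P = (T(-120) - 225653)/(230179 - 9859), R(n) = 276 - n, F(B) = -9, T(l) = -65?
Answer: 31282741/110160 ≈ 283.98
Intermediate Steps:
P = -112859/110160 (P = (-65 - 225653)/(230179 - 9859) = -225718/220320 = -225718*1/220320 = -112859/110160 ≈ -1.0245)
P + R(F(-18)) = -112859/110160 + (276 - 1*(-9)) = -112859/110160 + (276 + 9) = -112859/110160 + 285 = 31282741/110160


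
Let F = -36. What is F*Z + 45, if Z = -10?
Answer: 405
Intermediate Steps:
F*Z + 45 = -36*(-10) + 45 = 360 + 45 = 405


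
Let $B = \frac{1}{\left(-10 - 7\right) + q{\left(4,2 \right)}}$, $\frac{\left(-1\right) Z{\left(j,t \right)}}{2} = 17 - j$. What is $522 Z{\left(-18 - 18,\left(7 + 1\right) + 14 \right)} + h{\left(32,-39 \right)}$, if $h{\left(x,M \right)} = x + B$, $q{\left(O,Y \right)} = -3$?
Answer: $- \frac{1106001}{20} \approx -55300.0$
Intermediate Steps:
$Z{\left(j,t \right)} = -34 + 2 j$ ($Z{\left(j,t \right)} = - 2 \left(17 - j\right) = -34 + 2 j$)
$B = - \frac{1}{20}$ ($B = \frac{1}{\left(-10 - 7\right) - 3} = \frac{1}{-17 - 3} = \frac{1}{-20} = - \frac{1}{20} \approx -0.05$)
$h{\left(x,M \right)} = - \frac{1}{20} + x$ ($h{\left(x,M \right)} = x - \frac{1}{20} = - \frac{1}{20} + x$)
$522 Z{\left(-18 - 18,\left(7 + 1\right) + 14 \right)} + h{\left(32,-39 \right)} = 522 \left(-34 + 2 \left(-18 - 18\right)\right) + \left(- \frac{1}{20} + 32\right) = 522 \left(-34 + 2 \left(-36\right)\right) + \frac{639}{20} = 522 \left(-34 - 72\right) + \frac{639}{20} = 522 \left(-106\right) + \frac{639}{20} = -55332 + \frac{639}{20} = - \frac{1106001}{20}$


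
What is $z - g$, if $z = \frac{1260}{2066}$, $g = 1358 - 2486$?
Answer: $\frac{1165854}{1033} \approx 1128.6$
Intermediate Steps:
$g = -1128$ ($g = 1358 - 2486 = -1128$)
$z = \frac{630}{1033}$ ($z = 1260 \cdot \frac{1}{2066} = \frac{630}{1033} \approx 0.60987$)
$z - g = \frac{630}{1033} - -1128 = \frac{630}{1033} + 1128 = \frac{1165854}{1033}$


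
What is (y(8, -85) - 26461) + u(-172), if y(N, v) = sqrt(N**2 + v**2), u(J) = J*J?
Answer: 3123 + sqrt(7289) ≈ 3208.4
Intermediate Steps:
u(J) = J**2
(y(8, -85) - 26461) + u(-172) = (sqrt(8**2 + (-85)**2) - 26461) + (-172)**2 = (sqrt(64 + 7225) - 26461) + 29584 = (sqrt(7289) - 26461) + 29584 = (-26461 + sqrt(7289)) + 29584 = 3123 + sqrt(7289)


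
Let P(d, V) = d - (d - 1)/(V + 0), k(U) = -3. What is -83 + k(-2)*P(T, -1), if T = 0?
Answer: -80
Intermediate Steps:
P(d, V) = d - (-1 + d)/V
-83 + k(-2)*P(T, -1) = -83 - 3*(1 - 1*0 - 1*0)/(-1) = -83 - (-3)*(1 + 0 + 0) = -83 - (-3) = -83 - 3*(-1) = -83 + 3 = -80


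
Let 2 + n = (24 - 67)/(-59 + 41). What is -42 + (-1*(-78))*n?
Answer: -35/3 ≈ -11.667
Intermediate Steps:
n = 7/18 (n = -2 + (24 - 67)/(-59 + 41) = -2 - 43/(-18) = -2 - 43*(-1/18) = -2 + 43/18 = 7/18 ≈ 0.38889)
-42 + (-1*(-78))*n = -42 - 1*(-78)*(7/18) = -42 + 78*(7/18) = -42 + 91/3 = -35/3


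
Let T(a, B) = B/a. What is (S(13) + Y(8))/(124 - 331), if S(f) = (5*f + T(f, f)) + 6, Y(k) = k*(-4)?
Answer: -40/207 ≈ -0.19324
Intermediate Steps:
Y(k) = -4*k
S(f) = 7 + 5*f (S(f) = (5*f + f/f) + 6 = (5*f + 1) + 6 = (1 + 5*f) + 6 = 7 + 5*f)
(S(13) + Y(8))/(124 - 331) = ((7 + 5*13) - 4*8)/(124 - 331) = ((7 + 65) - 32)/(-207) = (72 - 32)*(-1/207) = 40*(-1/207) = -40/207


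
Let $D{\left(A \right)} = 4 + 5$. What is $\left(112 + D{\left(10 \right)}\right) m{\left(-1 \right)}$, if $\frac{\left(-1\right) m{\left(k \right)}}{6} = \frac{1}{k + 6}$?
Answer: $- \frac{726}{5} \approx -145.2$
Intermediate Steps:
$D{\left(A \right)} = 9$
$m{\left(k \right)} = - \frac{6}{6 + k}$ ($m{\left(k \right)} = - \frac{6}{k + 6} = - \frac{6}{6 + k}$)
$\left(112 + D{\left(10 \right)}\right) m{\left(-1 \right)} = \left(112 + 9\right) \left(- \frac{6}{6 - 1}\right) = 121 \left(- \frac{6}{5}\right) = - \frac{726}{5}$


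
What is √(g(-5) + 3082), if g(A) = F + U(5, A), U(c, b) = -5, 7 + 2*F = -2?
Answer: √12290/2 ≈ 55.430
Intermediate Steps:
F = -9/2 (F = -7/2 + (½)*(-2) = -7/2 - 1 = -9/2 ≈ -4.5000)
g(A) = -19/2 (g(A) = -9/2 - 5 = -19/2)
√(g(-5) + 3082) = √(-19/2 + 3082) = √(6145/2) = √12290/2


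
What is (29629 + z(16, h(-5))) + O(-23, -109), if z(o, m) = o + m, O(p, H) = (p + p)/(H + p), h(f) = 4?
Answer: 1956857/66 ≈ 29649.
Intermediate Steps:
O(p, H) = 2*p/(H + p) (O(p, H) = (2*p)/(H + p) = 2*p/(H + p))
z(o, m) = m + o
(29629 + z(16, h(-5))) + O(-23, -109) = (29629 + (4 + 16)) + 2*(-23)/(-109 - 23) = (29629 + 20) + 2*(-23)/(-132) = 29649 + 2*(-23)*(-1/132) = 29649 + 23/66 = 1956857/66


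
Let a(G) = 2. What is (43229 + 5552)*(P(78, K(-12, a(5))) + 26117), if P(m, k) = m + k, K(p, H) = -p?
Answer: 1278403667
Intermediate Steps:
P(m, k) = k + m
(43229 + 5552)*(P(78, K(-12, a(5))) + 26117) = (43229 + 5552)*((-1*(-12) + 78) + 26117) = 48781*((12 + 78) + 26117) = 48781*(90 + 26117) = 48781*26207 = 1278403667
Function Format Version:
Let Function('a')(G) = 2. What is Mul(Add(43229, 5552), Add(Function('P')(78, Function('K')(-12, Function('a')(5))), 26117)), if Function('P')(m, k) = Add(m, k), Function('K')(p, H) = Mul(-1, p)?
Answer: 1278403667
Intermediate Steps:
Function('P')(m, k) = Add(k, m)
Mul(Add(43229, 5552), Add(Function('P')(78, Function('K')(-12, Function('a')(5))), 26117)) = Mul(Add(43229, 5552), Add(Add(Mul(-1, -12), 78), 26117)) = Mul(48781, Add(Add(12, 78), 26117)) = Mul(48781, Add(90, 26117)) = Mul(48781, 26207) = 1278403667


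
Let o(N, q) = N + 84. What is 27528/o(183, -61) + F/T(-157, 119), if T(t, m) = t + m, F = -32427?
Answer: 3234691/3382 ≈ 956.44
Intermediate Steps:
o(N, q) = 84 + N
T(t, m) = m + t
27528/o(183, -61) + F/T(-157, 119) = 27528/(84 + 183) - 32427/(119 - 157) = 27528/267 - 32427/(-38) = 27528*(1/267) - 32427*(-1/38) = 9176/89 + 32427/38 = 3234691/3382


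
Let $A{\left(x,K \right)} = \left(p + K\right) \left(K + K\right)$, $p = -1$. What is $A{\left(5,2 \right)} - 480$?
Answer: $-476$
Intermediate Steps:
$A{\left(x,K \right)} = 2 K \left(-1 + K\right)$ ($A{\left(x,K \right)} = \left(-1 + K\right) \left(K + K\right) = \left(-1 + K\right) 2 K = 2 K \left(-1 + K\right)$)
$A{\left(5,2 \right)} - 480 = 2 \cdot 2 \left(-1 + 2\right) - 480 = 2 \cdot 2 \cdot 1 - 480 = 4 - 480 = -476$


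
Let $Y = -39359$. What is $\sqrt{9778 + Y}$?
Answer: $i \sqrt{29581} \approx 171.99 i$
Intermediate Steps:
$\sqrt{9778 + Y} = \sqrt{9778 - 39359} = \sqrt{-29581} = i \sqrt{29581}$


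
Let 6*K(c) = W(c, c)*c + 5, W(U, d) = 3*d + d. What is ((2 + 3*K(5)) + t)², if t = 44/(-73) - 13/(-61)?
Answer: 232234356649/79316836 ≈ 2927.9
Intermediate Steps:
W(U, d) = 4*d
t = -1735/4453 (t = 44*(-1/73) - 13*(-1/61) = -44/73 + 13/61 = -1735/4453 ≈ -0.38963)
K(c) = ⅚ + 2*c²/3 (K(c) = ((4*c)*c + 5)/6 = (4*c² + 5)/6 = (5 + 4*c²)/6 = ⅚ + 2*c²/3)
((2 + 3*K(5)) + t)² = ((2 + 3*(⅚ + (⅔)*5²)) - 1735/4453)² = ((2 + 3*(⅚ + (⅔)*25)) - 1735/4453)² = ((2 + 3*(⅚ + 50/3)) - 1735/4453)² = ((2 + 3*(35/2)) - 1735/4453)² = ((2 + 105/2) - 1735/4453)² = (109/2 - 1735/4453)² = (481907/8906)² = 232234356649/79316836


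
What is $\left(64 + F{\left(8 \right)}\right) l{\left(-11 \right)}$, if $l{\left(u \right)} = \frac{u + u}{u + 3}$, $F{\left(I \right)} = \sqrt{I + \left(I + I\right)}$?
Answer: $176 + \frac{11 \sqrt{6}}{2} \approx 189.47$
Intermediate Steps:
$F{\left(I \right)} = \sqrt{3} \sqrt{I}$ ($F{\left(I \right)} = \sqrt{I + 2 I} = \sqrt{3 I} = \sqrt{3} \sqrt{I}$)
$l{\left(u \right)} = \frac{2 u}{3 + u}$
$\left(64 + F{\left(8 \right)}\right) l{\left(-11 \right)} = \left(64 + \sqrt{3} \sqrt{8}\right) 2 \left(-11\right) \frac{1}{3 - 11} = \left(64 + \sqrt{3} \cdot 2 \sqrt{2}\right) 2 \left(-11\right) \frac{1}{-8} = \left(64 + 2 \sqrt{6}\right) 2 \left(-11\right) \left(- \frac{1}{8}\right) = \left(64 + 2 \sqrt{6}\right) \frac{11}{4} = 176 + \frac{11 \sqrt{6}}{2}$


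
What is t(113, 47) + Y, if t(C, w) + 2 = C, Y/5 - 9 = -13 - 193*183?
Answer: -176504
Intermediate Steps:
Y = -176615 (Y = 45 + 5*(-13 - 193*183) = 45 + 5*(-13 - 35319) = 45 + 5*(-35332) = 45 - 176660 = -176615)
t(C, w) = -2 + C
t(113, 47) + Y = (-2 + 113) - 176615 = 111 - 176615 = -176504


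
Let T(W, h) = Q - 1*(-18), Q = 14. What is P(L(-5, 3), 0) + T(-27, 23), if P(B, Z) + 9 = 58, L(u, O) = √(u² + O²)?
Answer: 81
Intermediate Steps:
L(u, O) = √(O² + u²)
P(B, Z) = 49 (P(B, Z) = -9 + 58 = 49)
T(W, h) = 32 (T(W, h) = 14 - 1*(-18) = 14 + 18 = 32)
P(L(-5, 3), 0) + T(-27, 23) = 49 + 32 = 81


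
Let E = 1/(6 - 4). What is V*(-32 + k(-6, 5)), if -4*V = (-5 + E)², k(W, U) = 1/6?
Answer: 5157/32 ≈ 161.16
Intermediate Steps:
E = ½ (E = 1/2 = ½ ≈ 0.50000)
k(W, U) = ⅙
V = -81/16 (V = -(-5 + ½)²/4 = -(-9/2)²/4 = -¼*81/4 = -81/16 ≈ -5.0625)
V*(-32 + k(-6, 5)) = -81*(-32 + ⅙)/16 = -81/16*(-191/6) = 5157/32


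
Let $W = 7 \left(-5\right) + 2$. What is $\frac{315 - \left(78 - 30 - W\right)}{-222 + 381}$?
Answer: $\frac{78}{53} \approx 1.4717$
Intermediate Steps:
$W = -33$ ($W = -35 + 2 = -33$)
$\frac{315 - \left(78 - 30 - W\right)}{-222 + 381} = \frac{315 - \left(111 - 30\right)}{-222 + 381} = \frac{315 - 81}{159} = \left(315 - 81\right) \frac{1}{159} = 234 \cdot \frac{1}{159} = \frac{78}{53}$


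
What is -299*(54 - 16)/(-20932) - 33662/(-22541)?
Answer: 480361913/235914106 ≈ 2.0362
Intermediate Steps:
-299*(54 - 16)/(-20932) - 33662/(-22541) = -299*38*(-1/20932) - 33662*(-1/22541) = -11362*(-1/20932) + 33662/22541 = 5681/10466 + 33662/22541 = 480361913/235914106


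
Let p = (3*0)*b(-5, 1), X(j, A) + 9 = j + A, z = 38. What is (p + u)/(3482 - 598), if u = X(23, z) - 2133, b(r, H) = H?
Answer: -2081/2884 ≈ -0.72157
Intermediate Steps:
X(j, A) = -9 + A + j (X(j, A) = -9 + (j + A) = -9 + (A + j) = -9 + A + j)
p = 0 (p = (3*0)*1 = 0*1 = 0)
u = -2081 (u = (-9 + 38 + 23) - 2133 = 52 - 2133 = -2081)
(p + u)/(3482 - 598) = (0 - 2081)/(3482 - 598) = -2081/2884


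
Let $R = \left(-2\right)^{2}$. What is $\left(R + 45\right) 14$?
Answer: $686$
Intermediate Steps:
$R = 4$
$\left(R + 45\right) 14 = \left(4 + 45\right) 14 = 49 \cdot 14 = 686$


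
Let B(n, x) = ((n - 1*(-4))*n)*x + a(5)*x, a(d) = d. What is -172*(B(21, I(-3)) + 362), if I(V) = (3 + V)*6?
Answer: -62264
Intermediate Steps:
I(V) = 18 + 6*V
B(n, x) = 5*x + n*x*(4 + n) (B(n, x) = ((n - 1*(-4))*n)*x + 5*x = ((n + 4)*n)*x + 5*x = ((4 + n)*n)*x + 5*x = (n*(4 + n))*x + 5*x = n*x*(4 + n) + 5*x = 5*x + n*x*(4 + n))
-172*(B(21, I(-3)) + 362) = -172*((18 + 6*(-3))*(5 + 21² + 4*21) + 362) = -172*((18 - 18)*(5 + 441 + 84) + 362) = -172*(0*530 + 362) = -172*(0 + 362) = -172*362 = -62264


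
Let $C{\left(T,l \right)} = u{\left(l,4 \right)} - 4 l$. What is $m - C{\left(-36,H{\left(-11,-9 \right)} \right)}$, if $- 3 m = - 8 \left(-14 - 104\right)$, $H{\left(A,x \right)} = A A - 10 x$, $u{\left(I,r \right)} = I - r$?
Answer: $\frac{967}{3} \approx 322.33$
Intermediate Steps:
$H{\left(A,x \right)} = A^{2} - 10 x$
$m = - \frac{944}{3}$ ($m = - \frac{\left(-8\right) \left(-14 - 104\right)}{3} = - \frac{\left(-8\right) \left(-118\right)}{3} = \left(- \frac{1}{3}\right) 944 = - \frac{944}{3} \approx -314.67$)
$C{\left(T,l \right)} = -4 - 3 l$ ($C{\left(T,l \right)} = \left(l - 4\right) - 4 l = \left(-4 + l\right) - 4 l = -4 - 3 l$)
$m - C{\left(-36,H{\left(-11,-9 \right)} \right)} = - \frac{944}{3} - \left(-4 - 3 \left(\left(-11\right)^{2} - -90\right)\right) = - \frac{944}{3} - \left(-4 - 3 \left(121 + 90\right)\right) = - \frac{944}{3} - \left(-4 - 633\right) = - \frac{944}{3} - -637 = - \frac{944}{3} + 637 = \frac{967}{3}$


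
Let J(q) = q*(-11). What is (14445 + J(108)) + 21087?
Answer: 34344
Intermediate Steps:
J(q) = -11*q
(14445 + J(108)) + 21087 = (14445 - 11*108) + 21087 = (14445 - 1188) + 21087 = 13257 + 21087 = 34344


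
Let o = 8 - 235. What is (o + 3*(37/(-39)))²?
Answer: 8928144/169 ≈ 52829.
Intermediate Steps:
o = -227
(o + 3*(37/(-39)))² = (-227 + 3*(37/(-39)))² = (-227 + 3*(37*(-1/39)))² = (-227 + 3*(-37/39))² = (-227 - 37/13)² = (-2988/13)² = 8928144/169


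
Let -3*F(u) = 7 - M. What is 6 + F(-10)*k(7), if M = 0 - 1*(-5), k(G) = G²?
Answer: -80/3 ≈ -26.667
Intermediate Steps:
M = 5 (M = 0 + 5 = 5)
F(u) = -⅔ (F(u) = -(7 - 1*5)/3 = -(7 - 5)/3 = -⅓*2 = -⅔)
6 + F(-10)*k(7) = 6 - ⅔*7² = 6 - ⅔*49 = 6 - 98/3 = -80/3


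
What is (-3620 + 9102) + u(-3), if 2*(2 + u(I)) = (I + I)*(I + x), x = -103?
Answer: 5798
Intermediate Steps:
u(I) = -2 + I*(-103 + I) (u(I) = -2 + ((I + I)*(I - 103))/2 = -2 + ((2*I)*(-103 + I))/2 = -2 + (2*I*(-103 + I))/2 = -2 + I*(-103 + I))
(-3620 + 9102) + u(-3) = (-3620 + 9102) + (-2 + (-3)² - 103*(-3)) = 5482 + (-2 + 9 + 309) = 5482 + 316 = 5798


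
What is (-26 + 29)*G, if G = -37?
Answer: -111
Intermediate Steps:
(-26 + 29)*G = (-26 + 29)*(-37) = 3*(-37) = -111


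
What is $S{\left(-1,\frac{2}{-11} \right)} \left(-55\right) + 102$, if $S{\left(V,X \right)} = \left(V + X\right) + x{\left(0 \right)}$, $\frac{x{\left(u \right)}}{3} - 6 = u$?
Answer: $-823$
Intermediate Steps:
$x{\left(u \right)} = 18 + 3 u$
$S{\left(V,X \right)} = 18 + V + X$ ($S{\left(V,X \right)} = \left(V + X\right) + \left(18 + 3 \cdot 0\right) = \left(V + X\right) + \left(18 + 0\right) = \left(V + X\right) + 18 = 18 + V + X$)
$S{\left(-1,\frac{2}{-11} \right)} \left(-55\right) + 102 = \left(18 - 1 + \frac{2}{-11}\right) \left(-55\right) + 102 = \left(18 - 1 + 2 \left(- \frac{1}{11}\right)\right) \left(-55\right) + 102 = \left(18 - 1 - \frac{2}{11}\right) \left(-55\right) + 102 = \frac{185}{11} \left(-55\right) + 102 = -925 + 102 = -823$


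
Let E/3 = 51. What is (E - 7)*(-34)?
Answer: -4964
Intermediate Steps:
E = 153 (E = 3*51 = 153)
(E - 7)*(-34) = (153 - 7)*(-34) = 146*(-34) = -4964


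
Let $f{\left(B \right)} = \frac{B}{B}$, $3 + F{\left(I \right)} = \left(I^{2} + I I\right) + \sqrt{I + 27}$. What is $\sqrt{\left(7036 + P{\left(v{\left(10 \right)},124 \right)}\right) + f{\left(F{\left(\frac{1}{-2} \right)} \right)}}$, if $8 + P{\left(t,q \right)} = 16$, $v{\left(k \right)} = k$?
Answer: $\sqrt{7045} \approx 83.934$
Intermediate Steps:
$P{\left(t,q \right)} = 8$ ($P{\left(t,q \right)} = -8 + 16 = 8$)
$F{\left(I \right)} = -3 + \sqrt{27 + I} + 2 I^{2}$ ($F{\left(I \right)} = -3 + \left(\left(I^{2} + I I\right) + \sqrt{I + 27}\right) = -3 + \left(\left(I^{2} + I^{2}\right) + \sqrt{27 + I}\right) = -3 + \left(2 I^{2} + \sqrt{27 + I}\right) = -3 + \left(\sqrt{27 + I} + 2 I^{2}\right) = -3 + \sqrt{27 + I} + 2 I^{2}$)
$f{\left(B \right)} = 1$
$\sqrt{\left(7036 + P{\left(v{\left(10 \right)},124 \right)}\right) + f{\left(F{\left(\frac{1}{-2} \right)} \right)}} = \sqrt{\left(7036 + 8\right) + 1} = \sqrt{7044 + 1} = \sqrt{7045}$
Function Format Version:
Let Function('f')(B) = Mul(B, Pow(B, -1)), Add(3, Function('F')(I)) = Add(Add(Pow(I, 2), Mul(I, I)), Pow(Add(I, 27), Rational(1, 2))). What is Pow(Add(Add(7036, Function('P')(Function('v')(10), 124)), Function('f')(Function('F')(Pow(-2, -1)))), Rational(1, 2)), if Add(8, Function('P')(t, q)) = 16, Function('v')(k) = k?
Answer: Pow(7045, Rational(1, 2)) ≈ 83.934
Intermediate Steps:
Function('P')(t, q) = 8 (Function('P')(t, q) = Add(-8, 16) = 8)
Function('F')(I) = Add(-3, Pow(Add(27, I), Rational(1, 2)), Mul(2, Pow(I, 2))) (Function('F')(I) = Add(-3, Add(Add(Pow(I, 2), Mul(I, I)), Pow(Add(I, 27), Rational(1, 2)))) = Add(-3, Add(Add(Pow(I, 2), Pow(I, 2)), Pow(Add(27, I), Rational(1, 2)))) = Add(-3, Add(Mul(2, Pow(I, 2)), Pow(Add(27, I), Rational(1, 2)))) = Add(-3, Add(Pow(Add(27, I), Rational(1, 2)), Mul(2, Pow(I, 2)))) = Add(-3, Pow(Add(27, I), Rational(1, 2)), Mul(2, Pow(I, 2))))
Function('f')(B) = 1
Pow(Add(Add(7036, Function('P')(Function('v')(10), 124)), Function('f')(Function('F')(Pow(-2, -1)))), Rational(1, 2)) = Pow(Add(Add(7036, 8), 1), Rational(1, 2)) = Pow(Add(7044, 1), Rational(1, 2)) = Pow(7045, Rational(1, 2))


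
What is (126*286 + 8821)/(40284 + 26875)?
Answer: 44857/67159 ≈ 0.66792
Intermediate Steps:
(126*286 + 8821)/(40284 + 26875) = (36036 + 8821)/67159 = 44857*(1/67159) = 44857/67159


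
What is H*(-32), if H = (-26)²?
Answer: -21632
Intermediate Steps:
H = 676
H*(-32) = 676*(-32) = -21632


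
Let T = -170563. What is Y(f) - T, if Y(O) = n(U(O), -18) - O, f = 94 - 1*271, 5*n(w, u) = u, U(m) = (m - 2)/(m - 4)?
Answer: 853682/5 ≈ 1.7074e+5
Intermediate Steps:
U(m) = (-2 + m)/(-4 + m)
n(w, u) = u/5
f = -177 (f = 94 - 271 = -177)
Y(O) = -18/5 - O (Y(O) = (1/5)*(-18) - O = -18/5 - O)
Y(f) - T = (-18/5 - 1*(-177)) - 1*(-170563) = (-18/5 + 177) + 170563 = 867/5 + 170563 = 853682/5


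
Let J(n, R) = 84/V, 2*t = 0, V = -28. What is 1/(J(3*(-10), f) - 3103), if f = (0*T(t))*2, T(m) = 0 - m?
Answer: -1/3106 ≈ -0.00032196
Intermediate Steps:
t = 0 (t = (½)*0 = 0)
T(m) = -m
f = 0 (f = (0*(-1*0))*2 = (0*0)*2 = 0*2 = 0)
J(n, R) = -3 (J(n, R) = 84/(-28) = 84*(-1/28) = -3)
1/(J(3*(-10), f) - 3103) = 1/(-3 - 3103) = 1/(-3106) = -1/3106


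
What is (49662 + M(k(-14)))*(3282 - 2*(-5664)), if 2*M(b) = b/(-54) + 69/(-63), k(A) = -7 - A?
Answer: 91419661915/126 ≈ 7.2555e+8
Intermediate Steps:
M(b) = -23/42 - b/108 (M(b) = (b/(-54) + 69/(-63))/2 = (b*(-1/54) + 69*(-1/63))/2 = (-b/54 - 23/21)/2 = (-23/21 - b/54)/2 = -23/42 - b/108)
(49662 + M(k(-14)))*(3282 - 2*(-5664)) = (49662 + (-23/42 - (-7 - 1*(-14))/108))*(3282 - 2*(-5664)) = (49662 + (-23/42 - (-7 + 14)/108))*(3282 + 11328) = (49662 + (-23/42 - 1/108*7))*14610 = (49662 + (-23/42 - 7/108))*14610 = (49662 - 463/756)*14610 = (37544009/756)*14610 = 91419661915/126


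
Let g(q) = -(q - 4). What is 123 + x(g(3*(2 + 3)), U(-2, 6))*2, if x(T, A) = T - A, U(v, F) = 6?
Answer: 89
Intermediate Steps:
g(q) = 4 - q (g(q) = -(-4 + q) = 4 - q)
123 + x(g(3*(2 + 3)), U(-2, 6))*2 = 123 + ((4 - 3*(2 + 3)) - 1*6)*2 = 123 + ((4 - 3*5) - 6)*2 = 123 + ((4 - 1*15) - 6)*2 = 123 + ((4 - 15) - 6)*2 = 123 + (-11 - 6)*2 = 123 - 17*2 = 123 - 34 = 89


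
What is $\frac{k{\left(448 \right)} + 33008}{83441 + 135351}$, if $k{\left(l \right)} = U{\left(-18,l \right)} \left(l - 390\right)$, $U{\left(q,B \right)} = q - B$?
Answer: $\frac{1495}{54698} \approx 0.027332$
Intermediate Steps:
$k{\left(l \right)} = \left(-390 + l\right) \left(-18 - l\right)$ ($k{\left(l \right)} = \left(-18 - l\right) \left(l - 390\right) = \left(-18 - l\right) \left(-390 + l\right) = \left(-390 + l\right) \left(-18 - l\right)$)
$\frac{k{\left(448 \right)} + 33008}{83441 + 135351} = \frac{- \left(-390 + 448\right) \left(18 + 448\right) + 33008}{83441 + 135351} = \frac{\left(-1\right) 58 \cdot 466 + 33008}{218792} = \left(-27028 + 33008\right) \frac{1}{218792} = 5980 \cdot \frac{1}{218792} = \frac{1495}{54698}$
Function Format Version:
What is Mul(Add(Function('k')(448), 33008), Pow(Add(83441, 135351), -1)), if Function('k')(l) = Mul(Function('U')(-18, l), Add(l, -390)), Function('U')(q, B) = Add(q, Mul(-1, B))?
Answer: Rational(1495, 54698) ≈ 0.027332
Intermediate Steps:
Function('k')(l) = Mul(Add(-390, l), Add(-18, Mul(-1, l))) (Function('k')(l) = Mul(Add(-18, Mul(-1, l)), Add(l, -390)) = Mul(Add(-18, Mul(-1, l)), Add(-390, l)) = Mul(Add(-390, l), Add(-18, Mul(-1, l))))
Mul(Add(Function('k')(448), 33008), Pow(Add(83441, 135351), -1)) = Mul(Add(Mul(-1, Add(-390, 448), Add(18, 448)), 33008), Pow(Add(83441, 135351), -1)) = Mul(Add(Mul(-1, 58, 466), 33008), Pow(218792, -1)) = Mul(Add(-27028, 33008), Rational(1, 218792)) = Mul(5980, Rational(1, 218792)) = Rational(1495, 54698)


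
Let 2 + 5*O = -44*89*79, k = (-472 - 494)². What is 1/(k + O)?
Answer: 5/4356414 ≈ 1.1477e-6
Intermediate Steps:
k = 933156 (k = (-966)² = 933156)
O = -309366/5 (O = -⅖ + (-44*89*79)/5 = -⅖ + (-3916*79)/5 = -⅖ + (⅕)*(-309364) = -⅖ - 309364/5 = -309366/5 ≈ -61873.)
1/(k + O) = 1/(933156 - 309366/5) = 1/(4356414/5) = 5/4356414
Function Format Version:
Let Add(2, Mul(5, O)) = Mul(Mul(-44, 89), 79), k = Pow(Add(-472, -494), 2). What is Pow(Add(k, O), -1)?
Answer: Rational(5, 4356414) ≈ 1.1477e-6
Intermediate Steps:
k = 933156 (k = Pow(-966, 2) = 933156)
O = Rational(-309366, 5) (O = Add(Rational(-2, 5), Mul(Rational(1, 5), Mul(Mul(-44, 89), 79))) = Add(Rational(-2, 5), Mul(Rational(1, 5), Mul(-3916, 79))) = Add(Rational(-2, 5), Mul(Rational(1, 5), -309364)) = Add(Rational(-2, 5), Rational(-309364, 5)) = Rational(-309366, 5) ≈ -61873.)
Pow(Add(k, O), -1) = Pow(Add(933156, Rational(-309366, 5)), -1) = Pow(Rational(4356414, 5), -1) = Rational(5, 4356414)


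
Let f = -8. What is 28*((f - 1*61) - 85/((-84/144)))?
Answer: 2148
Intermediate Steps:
28*((f - 1*61) - 85/((-84/144))) = 28*((-8 - 1*61) - 85/((-84/144))) = 28*((-8 - 61) - 85/((-84*1/144))) = 28*(-69 - 85/(-7/12)) = 28*(-69 - 85*(-12/7)) = 28*(-69 + 1020/7) = 28*(537/7) = 2148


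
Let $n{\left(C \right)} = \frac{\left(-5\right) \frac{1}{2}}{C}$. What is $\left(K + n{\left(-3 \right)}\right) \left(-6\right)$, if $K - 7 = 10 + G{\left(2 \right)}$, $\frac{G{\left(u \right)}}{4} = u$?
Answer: $-155$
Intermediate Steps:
$G{\left(u \right)} = 4 u$
$n{\left(C \right)} = - \frac{5}{2 C}$ ($n{\left(C \right)} = \frac{\left(-5\right) \frac{1}{2}}{C} = - \frac{5}{2 C}$)
$K = 25$ ($K = 7 + \left(10 + 4 \cdot 2\right) = 7 + \left(10 + 8\right) = 7 + 18 = 25$)
$\left(K + n{\left(-3 \right)}\right) \left(-6\right) = \left(25 - \frac{5}{2 \left(-3\right)}\right) \left(-6\right) = \left(25 - - \frac{5}{6}\right) \left(-6\right) = \left(25 + \frac{5}{6}\right) \left(-6\right) = \frac{155}{6} \left(-6\right) = -155$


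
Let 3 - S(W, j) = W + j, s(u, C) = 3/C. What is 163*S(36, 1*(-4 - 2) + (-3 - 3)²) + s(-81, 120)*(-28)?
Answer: -102697/10 ≈ -10270.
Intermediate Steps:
S(W, j) = 3 - W - j (S(W, j) = 3 - (W + j) = 3 + (-W - j) = 3 - W - j)
163*S(36, 1*(-4 - 2) + (-3 - 3)²) + s(-81, 120)*(-28) = 163*(3 - 1*36 - (1*(-4 - 2) + (-3 - 3)²)) + (3/120)*(-28) = 163*(3 - 36 - (1*(-6) + (-6)²)) + (3*(1/120))*(-28) = 163*(3 - 36 - (-6 + 36)) + (1/40)*(-28) = 163*(3 - 36 - 1*30) - 7/10 = 163*(3 - 36 - 30) - 7/10 = 163*(-63) - 7/10 = -10269 - 7/10 = -102697/10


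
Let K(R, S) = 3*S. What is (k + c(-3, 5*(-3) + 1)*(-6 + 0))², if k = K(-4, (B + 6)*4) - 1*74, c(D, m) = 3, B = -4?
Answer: 4624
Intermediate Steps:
k = -50 (k = 3*((-4 + 6)*4) - 1*74 = 3*(2*4) - 74 = 3*8 - 74 = 24 - 74 = -50)
(k + c(-3, 5*(-3) + 1)*(-6 + 0))² = (-50 + 3*(-6 + 0))² = (-50 + 3*(-6))² = (-50 - 18)² = (-68)² = 4624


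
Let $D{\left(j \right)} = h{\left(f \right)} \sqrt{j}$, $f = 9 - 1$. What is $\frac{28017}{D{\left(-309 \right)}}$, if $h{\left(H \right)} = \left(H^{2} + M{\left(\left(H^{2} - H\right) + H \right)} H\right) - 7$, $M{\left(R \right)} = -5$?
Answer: $- \frac{9339 i \sqrt{309}}{1751} \approx - 93.755 i$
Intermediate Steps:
$f = 8$
$h{\left(H \right)} = -7 + H^{2} - 5 H$ ($h{\left(H \right)} = \left(H^{2} - 5 H\right) - 7 = -7 + H^{2} - 5 H$)
$D{\left(j \right)} = 17 \sqrt{j}$ ($D{\left(j \right)} = \left(-7 + 8^{2} - 40\right) \sqrt{j} = \left(-7 + 64 - 40\right) \sqrt{j} = 17 \sqrt{j}$)
$\frac{28017}{D{\left(-309 \right)}} = \frac{28017}{17 \sqrt{-309}} = \frac{28017}{17 i \sqrt{309}} = 28017 \left(- \frac{i \sqrt{309}}{5253}\right) = - \frac{9339 i \sqrt{309}}{1751}$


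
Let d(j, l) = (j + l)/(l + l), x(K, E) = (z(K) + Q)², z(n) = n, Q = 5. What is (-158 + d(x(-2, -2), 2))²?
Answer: 385641/16 ≈ 24103.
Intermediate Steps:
x(K, E) = (5 + K)² (x(K, E) = (K + 5)² = (5 + K)²)
d(j, l) = (j + l)/(2*l) (d(j, l) = (j + l)/((2*l)) = (j + l)*(1/(2*l)) = (j + l)/(2*l))
(-158 + d(x(-2, -2), 2))² = (-158 + (½)*((5 - 2)² + 2)/2)² = (-158 + (½)*(½)*(3² + 2))² = (-158 + (½)*(½)*(9 + 2))² = (-158 + (½)*(½)*11)² = (-158 + 11/4)² = (-621/4)² = 385641/16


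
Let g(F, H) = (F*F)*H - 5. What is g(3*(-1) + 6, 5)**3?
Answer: 64000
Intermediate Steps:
g(F, H) = -5 + H*F**2 (g(F, H) = F**2*H - 5 = H*F**2 - 5 = -5 + H*F**2)
g(3*(-1) + 6, 5)**3 = (-5 + 5*(3*(-1) + 6)**2)**3 = (-5 + 5*(-3 + 6)**2)**3 = (-5 + 5*3**2)**3 = (-5 + 5*9)**3 = (-5 + 45)**3 = 40**3 = 64000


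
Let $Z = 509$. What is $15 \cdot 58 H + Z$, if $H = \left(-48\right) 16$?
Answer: $-667651$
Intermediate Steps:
$H = -768$
$15 \cdot 58 H + Z = 15 \cdot 58 \left(-768\right) + 509 = 870 \left(-768\right) + 509 = -668160 + 509 = -667651$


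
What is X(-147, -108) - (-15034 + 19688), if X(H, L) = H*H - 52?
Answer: 16903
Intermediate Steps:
X(H, L) = -52 + H**2 (X(H, L) = H**2 - 52 = -52 + H**2)
X(-147, -108) - (-15034 + 19688) = (-52 + (-147)**2) - (-15034 + 19688) = (-52 + 21609) - 1*4654 = 21557 - 4654 = 16903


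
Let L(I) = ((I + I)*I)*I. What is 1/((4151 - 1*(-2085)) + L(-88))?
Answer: -1/1356708 ≈ -7.3708e-7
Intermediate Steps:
L(I) = 2*I³ (L(I) = ((2*I)*I)*I = (2*I²)*I = 2*I³)
1/((4151 - 1*(-2085)) + L(-88)) = 1/((4151 - 1*(-2085)) + 2*(-88)³) = 1/((4151 + 2085) + 2*(-681472)) = 1/(6236 - 1362944) = 1/(-1356708) = -1/1356708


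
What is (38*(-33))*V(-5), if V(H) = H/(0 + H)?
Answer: -1254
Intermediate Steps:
V(H) = 1 (V(H) = H/H = 1)
(38*(-33))*V(-5) = (38*(-33))*1 = -1254*1 = -1254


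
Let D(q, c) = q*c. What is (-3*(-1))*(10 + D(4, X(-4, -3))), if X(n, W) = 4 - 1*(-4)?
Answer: 126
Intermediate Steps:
X(n, W) = 8 (X(n, W) = 4 + 4 = 8)
D(q, c) = c*q
(-3*(-1))*(10 + D(4, X(-4, -3))) = (-3*(-1))*(10 + 8*4) = 3*(10 + 32) = 3*42 = 126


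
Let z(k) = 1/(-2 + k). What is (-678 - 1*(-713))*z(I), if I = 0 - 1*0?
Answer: -35/2 ≈ -17.500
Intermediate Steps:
I = 0 (I = 0 + 0 = 0)
(-678 - 1*(-713))*z(I) = (-678 - 1*(-713))/(-2 + 0) = (-678 + 713)/(-2) = 35*(-½) = -35/2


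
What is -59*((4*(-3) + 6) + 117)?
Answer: -6549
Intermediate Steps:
-59*((4*(-3) + 6) + 117) = -59*((-12 + 6) + 117) = -59*(-6 + 117) = -59*111 = -6549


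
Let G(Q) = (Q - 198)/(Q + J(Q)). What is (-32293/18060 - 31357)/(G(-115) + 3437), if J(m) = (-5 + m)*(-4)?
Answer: -961460443/105352128 ≈ -9.1262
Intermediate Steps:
J(m) = 20 - 4*m
G(Q) = (-198 + Q)/(20 - 3*Q) (G(Q) = (Q - 198)/(Q + (20 - 4*Q)) = (-198 + Q)/(20 - 3*Q))
(-32293/18060 - 31357)/(G(-115) + 3437) = (-32293/18060 - 31357)/((198 - 1*(-115))/(-20 + 3*(-115)) + 3437) = (-32293*1/18060 - 31357)/((198 + 115)/(-20 - 345) + 3437) = (-751/420 - 31357)/(313/(-365) + 3437) = -13170691/(420*(-1/365*313 + 3437)) = -13170691/(420*(-313/365 + 3437)) = -13170691/(420*1254192/365) = -13170691/420*365/1254192 = -961460443/105352128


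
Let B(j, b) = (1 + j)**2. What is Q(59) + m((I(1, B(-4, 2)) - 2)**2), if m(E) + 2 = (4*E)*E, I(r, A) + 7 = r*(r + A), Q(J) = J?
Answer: 61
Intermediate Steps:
I(r, A) = -7 + r*(A + r) (I(r, A) = -7 + r*(r + A) = -7 + r*(A + r))
m(E) = -2 + 4*E**2 (m(E) = -2 + (4*E)*E = -2 + 4*E**2)
Q(59) + m((I(1, B(-4, 2)) - 2)**2) = 59 + (-2 + 4*(((-7 + 1**2 + (1 - 4)**2*1) - 2)**2)**2) = 59 + (-2 + 4*(((-7 + 1 + (-3)**2*1) - 2)**2)**2) = 59 + (-2 + 4*(((-7 + 1 + 9*1) - 2)**2)**2) = 59 + (-2 + 4*(((-7 + 1 + 9) - 2)**2)**2) = 59 + (-2 + 4*((3 - 2)**2)**2) = 59 + (-2 + 4*(1**2)**2) = 59 + (-2 + 4*1**2) = 59 + (-2 + 4*1) = 59 + (-2 + 4) = 59 + 2 = 61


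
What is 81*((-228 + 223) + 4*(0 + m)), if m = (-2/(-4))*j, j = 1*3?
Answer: 81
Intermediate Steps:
j = 3
m = 3/2 (m = -2/(-4)*3 = -2*(-1/4)*3 = (1/2)*3 = 3/2 ≈ 1.5000)
81*((-228 + 223) + 4*(0 + m)) = 81*((-228 + 223) + 4*(0 + 3/2)) = 81*(-5 + 4*(3/2)) = 81*(-5 + 6) = 81*1 = 81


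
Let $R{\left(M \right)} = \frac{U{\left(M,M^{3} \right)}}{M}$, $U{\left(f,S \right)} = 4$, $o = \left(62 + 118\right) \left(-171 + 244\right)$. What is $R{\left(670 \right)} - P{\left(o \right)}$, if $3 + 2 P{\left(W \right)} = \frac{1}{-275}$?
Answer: $\frac{27781}{18425} \approx 1.5078$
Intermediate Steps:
$o = 13140$ ($o = 180 \cdot 73 = 13140$)
$P{\left(W \right)} = - \frac{413}{275}$ ($P{\left(W \right)} = - \frac{3}{2} + \frac{1}{2 \left(-275\right)} = - \frac{3}{2} + \frac{1}{2} \left(- \frac{1}{275}\right) = - \frac{3}{2} - \frac{1}{550} = - \frac{413}{275}$)
$R{\left(M \right)} = \frac{4}{M}$
$R{\left(670 \right)} - P{\left(o \right)} = \frac{4}{670} - - \frac{413}{275} = 4 \cdot \frac{1}{670} + \frac{413}{275} = \frac{2}{335} + \frac{413}{275} = \frac{27781}{18425}$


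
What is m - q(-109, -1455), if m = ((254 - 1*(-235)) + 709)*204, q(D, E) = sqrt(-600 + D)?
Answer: 244392 - I*sqrt(709) ≈ 2.4439e+5 - 26.627*I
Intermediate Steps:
m = 244392 (m = ((254 + 235) + 709)*204 = (489 + 709)*204 = 1198*204 = 244392)
m - q(-109, -1455) = 244392 - sqrt(-600 - 109) = 244392 - sqrt(-709) = 244392 - I*sqrt(709)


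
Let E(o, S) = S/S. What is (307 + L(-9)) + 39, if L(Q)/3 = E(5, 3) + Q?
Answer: 322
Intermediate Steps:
E(o, S) = 1
L(Q) = 3 + 3*Q (L(Q) = 3*(1 + Q) = 3 + 3*Q)
(307 + L(-9)) + 39 = (307 + (3 + 3*(-9))) + 39 = (307 + (3 - 27)) + 39 = (307 - 24) + 39 = 283 + 39 = 322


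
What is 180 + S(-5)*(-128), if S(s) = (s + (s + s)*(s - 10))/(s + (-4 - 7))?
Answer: 1340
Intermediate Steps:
S(s) = (s + 2*s*(-10 + s))/(-11 + s) (S(s) = (s + (2*s)*(-10 + s))/(s - 11) = (s + 2*s*(-10 + s))/(-11 + s))
180 + S(-5)*(-128) = 180 - 5*(-19 + 2*(-5))/(-11 - 5)*(-128) = 180 - 5*(-19 - 10)/(-16)*(-128) = 180 - 5*(-1/16)*(-29)*(-128) = 180 - 145/16*(-128) = 180 + 1160 = 1340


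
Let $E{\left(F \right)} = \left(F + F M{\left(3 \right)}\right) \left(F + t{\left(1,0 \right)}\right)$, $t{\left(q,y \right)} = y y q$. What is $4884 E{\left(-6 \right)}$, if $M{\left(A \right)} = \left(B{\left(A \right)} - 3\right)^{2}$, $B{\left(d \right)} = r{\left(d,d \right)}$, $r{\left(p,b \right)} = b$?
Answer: $175824$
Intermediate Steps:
$B{\left(d \right)} = d$
$M{\left(A \right)} = \left(-3 + A\right)^{2}$ ($M{\left(A \right)} = \left(A - 3\right)^{2} = \left(-3 + A\right)^{2}$)
$t{\left(q,y \right)} = q y^{2}$ ($t{\left(q,y \right)} = y^{2} q = q y^{2}$)
$E{\left(F \right)} = F^{2}$ ($E{\left(F \right)} = \left(F + F \left(-3 + 3\right)^{2}\right) \left(F + 1 \cdot 0^{2}\right) = \left(F + F 0^{2}\right) \left(F + 1 \cdot 0\right) = \left(F + F 0\right) \left(F + 0\right) = \left(F + 0\right) F = F F = F^{2}$)
$4884 E{\left(-6 \right)} = 4884 \left(-6\right)^{2} = 4884 \cdot 36 = 175824$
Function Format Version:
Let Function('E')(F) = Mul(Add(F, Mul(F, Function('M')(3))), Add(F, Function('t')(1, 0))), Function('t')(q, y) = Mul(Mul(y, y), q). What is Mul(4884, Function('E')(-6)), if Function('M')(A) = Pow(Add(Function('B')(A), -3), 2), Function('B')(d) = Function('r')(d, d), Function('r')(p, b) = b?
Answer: 175824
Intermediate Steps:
Function('B')(d) = d
Function('M')(A) = Pow(Add(-3, A), 2) (Function('M')(A) = Pow(Add(A, -3), 2) = Pow(Add(-3, A), 2))
Function('t')(q, y) = Mul(q, Pow(y, 2)) (Function('t')(q, y) = Mul(Pow(y, 2), q) = Mul(q, Pow(y, 2)))
Function('E')(F) = Pow(F, 2) (Function('E')(F) = Mul(Add(F, Mul(F, Pow(Add(-3, 3), 2))), Add(F, Mul(1, Pow(0, 2)))) = Mul(Add(F, Mul(F, Pow(0, 2))), Add(F, Mul(1, 0))) = Mul(Add(F, Mul(F, 0)), Add(F, 0)) = Mul(Add(F, 0), F) = Mul(F, F) = Pow(F, 2))
Mul(4884, Function('E')(-6)) = Mul(4884, Pow(-6, 2)) = Mul(4884, 36) = 175824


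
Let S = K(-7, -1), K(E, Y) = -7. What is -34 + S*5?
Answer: -69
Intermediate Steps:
S = -7
-34 + S*5 = -34 - 7*5 = -34 - 35 = -69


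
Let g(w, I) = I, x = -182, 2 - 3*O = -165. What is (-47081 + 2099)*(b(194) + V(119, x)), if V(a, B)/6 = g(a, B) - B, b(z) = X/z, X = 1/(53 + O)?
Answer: -67473/31622 ≈ -2.1337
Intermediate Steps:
O = 167/3 (O = ⅔ - ⅓*(-165) = ⅔ + 55 = 167/3 ≈ 55.667)
X = 3/326 (X = 1/(53 + 167/3) = 1/(326/3) = 3/326 ≈ 0.0092025)
b(z) = 3/(326*z)
V(a, B) = 0 (V(a, B) = 6*(B - B) = 6*0 = 0)
(-47081 + 2099)*(b(194) + V(119, x)) = (-47081 + 2099)*((3/326)/194 + 0) = -44982*((3/326)*(1/194) + 0) = -44982*(3/63244 + 0) = -44982*3/63244 = -67473/31622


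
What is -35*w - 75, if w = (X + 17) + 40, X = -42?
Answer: -600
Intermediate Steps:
w = 15 (w = (-42 + 17) + 40 = -25 + 40 = 15)
-35*w - 75 = -35*15 - 75 = -525 - 75 = -600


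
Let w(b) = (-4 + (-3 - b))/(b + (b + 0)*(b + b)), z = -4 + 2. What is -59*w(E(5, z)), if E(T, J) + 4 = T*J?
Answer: -59/54 ≈ -1.0926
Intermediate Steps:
z = -2
E(T, J) = -4 + J*T (E(T, J) = -4 + T*J = -4 + J*T)
w(b) = (-7 - b)/(b + 2*b**2) (w(b) = (-7 - b)/(b + b*(2*b)) = (-7 - b)/(b + 2*b**2))
-59*w(E(5, z)) = -59*(-7 - (-4 - 2*5))/((-4 - 2*5)*(1 + 2*(-4 - 2*5))) = -59*(-7 - (-4 - 10))/((-4 - 10)*(1 + 2*(-4 - 10))) = -59*(-7 - 1*(-14))/((-14)*(1 + 2*(-14))) = -(-59)*(-7 + 14)/(14*(1 - 28)) = -(-59)*7/(14*(-27)) = -(-59)*(-1)*7/(14*27) = -59*1/54 = -59/54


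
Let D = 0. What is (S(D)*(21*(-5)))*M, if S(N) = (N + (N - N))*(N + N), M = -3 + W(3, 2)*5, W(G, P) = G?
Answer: 0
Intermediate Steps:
M = 12 (M = -3 + 3*5 = -3 + 15 = 12)
S(N) = 2*N**2 (S(N) = (N + 0)*(2*N) = N*(2*N) = 2*N**2)
(S(D)*(21*(-5)))*M = ((2*0**2)*(21*(-5)))*12 = ((2*0)*(-105))*12 = (0*(-105))*12 = 0*12 = 0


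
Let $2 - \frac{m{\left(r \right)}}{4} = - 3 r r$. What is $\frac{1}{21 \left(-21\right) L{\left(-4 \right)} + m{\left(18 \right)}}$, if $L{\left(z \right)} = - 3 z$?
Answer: $- \frac{1}{1396} \approx -0.00071633$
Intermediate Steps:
$m{\left(r \right)} = 8 + 12 r^{2}$ ($m{\left(r \right)} = 8 - 4 - 3 r r = 8 - 4 \left(- 3 r^{2}\right) = 8 + 12 r^{2}$)
$\frac{1}{21 \left(-21\right) L{\left(-4 \right)} + m{\left(18 \right)}} = \frac{1}{21 \left(-21\right) \left(\left(-3\right) \left(-4\right)\right) + \left(8 + 12 \cdot 18^{2}\right)} = \frac{1}{\left(-441\right) 12 + \left(8 + 12 \cdot 324\right)} = \frac{1}{-5292 + \left(8 + 3888\right)} = \frac{1}{-5292 + 3896} = \frac{1}{-1396} = - \frac{1}{1396}$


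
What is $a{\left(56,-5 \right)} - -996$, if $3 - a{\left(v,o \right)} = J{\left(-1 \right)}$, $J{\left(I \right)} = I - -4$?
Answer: $996$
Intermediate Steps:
$J{\left(I \right)} = 4 + I$ ($J{\left(I \right)} = I + 4 = 4 + I$)
$a{\left(v,o \right)} = 0$ ($a{\left(v,o \right)} = 3 - \left(4 - 1\right) = 3 - 3 = 0$)
$a{\left(56,-5 \right)} - -996 = 0 - -996 = 0 + 996 = 996$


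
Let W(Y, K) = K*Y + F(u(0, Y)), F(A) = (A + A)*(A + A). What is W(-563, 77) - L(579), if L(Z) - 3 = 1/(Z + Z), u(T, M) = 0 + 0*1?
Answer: -50203933/1158 ≈ -43354.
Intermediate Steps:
u(T, M) = 0 (u(T, M) = 0 + 0 = 0)
F(A) = 4*A² (F(A) = (2*A)*(2*A) = 4*A²)
L(Z) = 3 + 1/(2*Z) (L(Z) = 3 + 1/(Z + Z) = 3 + 1/(2*Z))
W(Y, K) = K*Y (W(Y, K) = K*Y + 4*0² = K*Y + 4*0 = K*Y + 0 = K*Y)
W(-563, 77) - L(579) = 77*(-563) - (3 + (½)/579) = -43351 - (3 + (½)*(1/579)) = -43351 - (3 + 1/1158) = -43351 - 1*3475/1158 = -43351 - 3475/1158 = -50203933/1158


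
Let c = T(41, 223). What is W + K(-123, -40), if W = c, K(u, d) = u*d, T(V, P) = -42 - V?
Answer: 4837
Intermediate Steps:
c = -83 (c = -42 - 1*41 = -42 - 41 = -83)
K(u, d) = d*u
W = -83
W + K(-123, -40) = -83 - 40*(-123) = -83 + 4920 = 4837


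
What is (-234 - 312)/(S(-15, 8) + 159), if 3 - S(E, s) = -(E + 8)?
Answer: -546/155 ≈ -3.5226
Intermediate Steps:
S(E, s) = 11 + E (S(E, s) = 3 - (-1)*(E + 8) = 3 - (-1)*(8 + E) = 3 - (-8 - E) = 3 + (8 + E) = 11 + E)
(-234 - 312)/(S(-15, 8) + 159) = (-234 - 312)/((11 - 15) + 159) = -546/(-4 + 159) = -546/155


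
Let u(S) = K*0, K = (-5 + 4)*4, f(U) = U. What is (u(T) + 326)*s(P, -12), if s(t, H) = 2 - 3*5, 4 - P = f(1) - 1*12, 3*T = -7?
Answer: -4238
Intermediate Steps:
T = -7/3 (T = (1/3)*(-7) = -7/3 ≈ -2.3333)
K = -4 (K = -1*4 = -4)
P = 15 (P = 4 - (1 - 1*12) = 4 - (1 - 12) = 4 - 1*(-11) = 4 + 11 = 15)
s(t, H) = -13 (s(t, H) = 2 - 15 = -13)
u(S) = 0 (u(S) = -4*0 = 0)
(u(T) + 326)*s(P, -12) = (0 + 326)*(-13) = 326*(-13) = -4238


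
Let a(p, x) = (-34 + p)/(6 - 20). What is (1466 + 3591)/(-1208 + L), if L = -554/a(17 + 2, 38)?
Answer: -75855/25876 ≈ -2.9315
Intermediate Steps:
a(p, x) = 17/7 - p/14 (a(p, x) = (-34 + p)/(-14) = (-34 + p)*(-1/14) = 17/7 - p/14)
L = -7756/15 (L = -554/(17/7 - (17 + 2)/14) = -554/(17/7 - 1/14*19) = -554/(17/7 - 19/14) = -554/15/14 = -554*14/15 = -7756/15 ≈ -517.07)
(1466 + 3591)/(-1208 + L) = (1466 + 3591)/(-1208 - 7756/15) = 5057/(-25876/15) = 5057*(-15/25876) = -75855/25876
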